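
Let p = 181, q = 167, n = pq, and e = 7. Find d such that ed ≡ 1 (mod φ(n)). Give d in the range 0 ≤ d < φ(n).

21343

φ(n) = (p−1)(q−1) = 180·166 = 29880.
Need d with 7·d ≡ 1 (mod 29880). Apply the extended Euclidean algorithm:
29880 = 4268×7 + 4
7 = 1×4 + 3
4 = 1×3 + 1
3 = 3×1 + 0
Back-substitute:
1 = 4 − 3
1 = −7 + 2·4
1 = 2·29880 − 8537·7
So 7·(-8537) ≡ 1 (mod 29880), hence d ≡ -8537 ≡ 21343 (mod 29880).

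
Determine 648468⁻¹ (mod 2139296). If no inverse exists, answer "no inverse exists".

Euclidean algorithm on 2139296, 648468:
2139296 = 3×648468 + 193892
648468 = 3×193892 + 66792
193892 = 2×66792 + 60308
66792 = 1×60308 + 6484
60308 = 9×6484 + 1952
6484 = 3×1952 + 628
1952 = 3×628 + 68
628 = 9×68 + 16
68 = 4×16 + 4
16 = 4×4 + 0
Since gcd = 4 > 1, 648468 is not a unit mod 2139296.

no inverse exists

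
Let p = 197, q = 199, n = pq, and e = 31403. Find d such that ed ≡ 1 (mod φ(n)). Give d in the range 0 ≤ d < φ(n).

φ(n) = (p−1)(q−1) = 196·198 = 38808.
Need d with 31403·d ≡ 1 (mod 38808). Apply the extended Euclidean algorithm:
38808 = 1·31403 + 7405
31403 = 4·7405 + 1783
7405 = 4·1783 + 273
1783 = 6·273 + 145
273 = 1·145 + 128
145 = 1·128 + 17
128 = 7·17 + 9
17 = 1·9 + 8
9 = 1·8 + 1
8 = 8·1 + 0
Back-substitute:
1 = 9 − 8
1 = −17 + 2·9
1 = 2·128 − 15·17
1 = −15·145 + 17·128
1 = 17·273 − 32·145
1 = −32·1783 + 209·273
1 = 209·7405 − 868·1783
1 = −868·31403 + 3681·7405
1 = 3681·38808 − 4549·31403
So 31403·(-4549) ≡ 1 (mod 38808), hence d ≡ -4549 ≡ 34259 (mod 38808).

34259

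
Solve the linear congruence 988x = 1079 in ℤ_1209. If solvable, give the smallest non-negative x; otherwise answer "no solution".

First find gcd(988, 1209):
1209 = 1*988 + 221
988 = 4*221 + 104
221 = 2*104 + 13
104 = 8*13 + 0
gcd = 13 and 13 | 1079, so solutions exist. Divide through by 13: 76x ≡ 83 (mod 93).
Now find 76⁻¹ mod 93:
93 = 1·76 + 17
76 = 4·17 + 8
17 = 2·8 + 1
8 = 8·1 + 0
Back-substitute:
1 = 17 − 2·8
1 = −2·76 + 9·17
1 = 9·93 − 11·76
So 76·(-11) ≡ 1 (mod 93), i.e. 76⁻¹ ≡ 82.
Then x ≡ 82·83 ≡ 17 (mod 93); the smallest non-negative solution is x = 17.

17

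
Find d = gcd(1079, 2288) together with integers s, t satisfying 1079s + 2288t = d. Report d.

13

Repeated division:
2288 = 2×1079 + 130
1079 = 8×130 + 39
130 = 3×39 + 13
39 = 3×13 + 0
gcd(1079, 2288) = 13.
Back-substituting:
13 = 130 − 3·39
13 = −3·1079 + 25·130
13 = 25·2288 − 53·1079
So 13 = (25)·2288 + (-53)·1079.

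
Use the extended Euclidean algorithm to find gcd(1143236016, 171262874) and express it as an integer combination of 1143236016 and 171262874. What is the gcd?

Euclidean algorithm:
1143236016 = 6·171262874 + 115658772
171262874 = 1·115658772 + 55604102
115658772 = 2·55604102 + 4450568
55604102 = 12·4450568 + 2197286
4450568 = 2·2197286 + 55996
2197286 = 39·55996 + 13442
55996 = 4·13442 + 2228
13442 = 6·2228 + 74
2228 = 30·74 + 8
74 = 9·8 + 2
8 = 4·2 + 0
gcd(1143236016, 171262874) = 2.
Back-substituting:
2 = 74 − 9·8
2 = −9·2228 + 271·74
2 = 271·13442 − 1635·2228
2 = −1635·55996 + 6811·13442
2 = 6811·2197286 − 267264·55996
2 = −267264·4450568 + 541339·2197286
2 = 541339·55604102 − 6763332·4450568
2 = −6763332·115658772 + 14068003·55604102
2 = 14068003·171262874 − 20831335·115658772
2 = −20831335·1143236016 + 139056013·171262874
So 2 = (-20831335)·1143236016 + (139056013)·171262874.

2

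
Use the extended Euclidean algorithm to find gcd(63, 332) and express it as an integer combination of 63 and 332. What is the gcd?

Euclidean algorithm:
332 = 5*63 + 17
63 = 3*17 + 12
17 = 1*12 + 5
12 = 2*5 + 2
5 = 2*2 + 1
2 = 2*1 + 0
gcd(63, 332) = 1.
Working backward:
1 = 5 − 2·2
1 = −2·12 + 5·5
1 = 5·17 − 7·12
1 = −7·63 + 26·17
1 = 26·332 − 137·63
So 1 = (26)·332 + (-137)·63.

1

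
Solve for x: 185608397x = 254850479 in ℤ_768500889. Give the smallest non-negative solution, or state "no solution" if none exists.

54596149

First find gcd(185608397, 768500889):
768500889 = 4·185608397 + 26067301
185608397 = 7·26067301 + 3137290
26067301 = 8·3137290 + 968981
3137290 = 3·968981 + 230347
968981 = 4·230347 + 47593
230347 = 4·47593 + 39975
47593 = 1·39975 + 7618
39975 = 5·7618 + 1885
7618 = 4·1885 + 78
1885 = 24·78 + 13
78 = 6·13 + 0
gcd = 13 and 13 | 254850479, so solutions exist. Divide through by 13: 14277569x ≡ 19603883 (mod 59115453).
Now find 14277569⁻¹ mod 59115453:
59115453 = 4×14277569 + 2005177
14277569 = 7×2005177 + 241330
2005177 = 8×241330 + 74537
241330 = 3×74537 + 17719
74537 = 4×17719 + 3661
17719 = 4×3661 + 3075
3661 = 1×3075 + 586
3075 = 5×586 + 145
586 = 4×145 + 6
145 = 24×6 + 1
6 = 6×1 + 0
Back-substitute:
1 = 145 − 24·6
1 = −24·586 + 97·145
1 = 97·3075 − 509·586
1 = −509·3661 + 606·3075
1 = 606·17719 − 2933·3661
1 = −2933·74537 + 12338·17719
1 = 12338·241330 − 39947·74537
1 = −39947·2005177 + 331914·241330
1 = 331914·14277569 − 2363345·2005177
1 = −2363345·59115453 + 9785294·14277569
So 14277569⁻¹ ≡ 9785294 (mod 59115453).
Then x ≡ 9785294·19603883 ≡ 54596149 (mod 59115453); the smallest non-negative solution is x = 54596149.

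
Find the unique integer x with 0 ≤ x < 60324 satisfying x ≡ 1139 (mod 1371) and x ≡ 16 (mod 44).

5252

Write x = 1139 + 1371·k. Then 1371·k ≡ 16 − 1139 ≡ 21 (mod 44).
Need 1371⁻¹ mod 44. Extended Euclid on (44, 7):
44 = 6·7 + 2
7 = 3·2 + 1
2 = 2·1 + 0
Back-substitute:
1 = 7 − 3·2
1 = −3·44 + 19·7
1371⁻¹ ≡ 19 (mod 44), so k ≡ 19·21 ≡ 3 (mod 44).
x = 1139 + 1371·3 = 5252.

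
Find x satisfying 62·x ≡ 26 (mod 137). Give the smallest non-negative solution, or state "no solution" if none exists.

First find gcd(62, 137):
137 = 2·62 + 13
62 = 4·13 + 10
13 = 1·10 + 3
10 = 3·3 + 1
3 = 3·1 + 0
gcd = 1, so a unique solution mod 137 exists.
Back-substitute for the Bézout coefficients:
1 = 10 − 3·3
1 = −3·13 + 4·10
1 = 4·62 − 19·13
1 = −19·137 + 42·62
So 62·(42) ≡ 1 (mod 137), giving 62⁻¹ ≡ 42.
x ≡ 62⁻¹·26 ≡ 42·26 ≡ 133 (mod 137).

133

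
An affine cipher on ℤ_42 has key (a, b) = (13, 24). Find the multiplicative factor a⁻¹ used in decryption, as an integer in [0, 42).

13

Apply the Euclidean algorithm to 42 and 13:
42 = 3·13 + 3
13 = 4·3 + 1
3 = 3·1 + 0
The gcd is 1. Working backward:
1 = 13 − 4·3
1 = −4·42 + 13·13
So 13·13 ≡ 1 (mod 42).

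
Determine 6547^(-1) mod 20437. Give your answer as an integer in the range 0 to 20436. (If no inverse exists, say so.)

15071

Run Euclid on (20437, 6547):
20437 = 3×6547 + 796
6547 = 8×796 + 179
796 = 4×179 + 80
179 = 2×80 + 19
80 = 4×19 + 4
19 = 4×4 + 3
4 = 1×3 + 1
3 = 3×1 + 0
The gcd is 1. Working backward:
1 = 4 − 3
1 = −19 + 5·4
1 = 5·80 − 21·19
1 = −21·179 + 47·80
1 = 47·796 − 209·179
1 = −209·6547 + 1719·796
1 = 1719·20437 − 5366·6547
Hence 6547⁻¹ ≡ -5366 ≡ 15071 (mod 20437).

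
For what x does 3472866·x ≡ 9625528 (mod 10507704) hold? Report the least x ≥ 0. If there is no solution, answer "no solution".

no solution

gcd(3472866, 10507704):
10507704 = 3×3472866 + 89106
3472866 = 38×89106 + 86838
89106 = 1×86838 + 2268
86838 = 38×2268 + 654
2268 = 3×654 + 306
654 = 2×306 + 42
306 = 7×42 + 12
42 = 3×12 + 6
12 = 2×6 + 0
gcd = 6, but 6 ∤ 9625528, so the congruence has no solution.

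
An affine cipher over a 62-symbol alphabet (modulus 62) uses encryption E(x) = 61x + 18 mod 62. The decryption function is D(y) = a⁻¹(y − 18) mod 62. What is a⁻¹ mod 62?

61

Extended Euclidean algorithm:
62 = 1·61 + 1
61 = 61·1 + 0
gcd = 1, so the inverse exists. Back-substitute:
1 = 62 − 61
So 61·(-1) ≡ 1 (mod 62), and -1 ≡ 61 (mod 62).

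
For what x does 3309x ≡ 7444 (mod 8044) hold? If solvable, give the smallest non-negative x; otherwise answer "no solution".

1648

First find gcd(3309, 8044):
8044 = 2·3309 + 1426
3309 = 2·1426 + 457
1426 = 3·457 + 55
457 = 8·55 + 17
55 = 3·17 + 4
17 = 4·4 + 1
4 = 4·1 + 0
gcd = 1, so a unique solution mod 8044 exists.
Back-substitute for the Bézout coefficients:
1 = 17 − 4·4
1 = −4·55 + 13·17
1 = 13·457 − 108·55
1 = −108·1426 + 337·457
1 = 337·3309 − 782·1426
1 = −782·8044 + 1901·3309
So 3309·(1901) ≡ 1 (mod 8044), giving 3309⁻¹ ≡ 1901.
x ≡ 3309⁻¹·7444 ≡ 1901·7444 ≡ 1648 (mod 8044).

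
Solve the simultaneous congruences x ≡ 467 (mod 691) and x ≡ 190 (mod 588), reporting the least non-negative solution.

219514

Write x = 467 + 691·k. Then 691·k ≡ 190 − 467 ≡ 311 (mod 588).
Need 691⁻¹ mod 588. Extended Euclid on (588, 103):
588 = 5·103 + 73
103 = 1·73 + 30
73 = 2·30 + 13
30 = 2·13 + 4
13 = 3·4 + 1
4 = 4·1 + 0
Back-substitute:
1 = 13 − 3·4
1 = −3·30 + 7·13
1 = 7·73 − 17·30
1 = −17·103 + 24·73
1 = 24·588 − 137·103
691⁻¹ ≡ 451 (mod 588), so k ≡ 451·311 ≡ 317 (mod 588).
x = 467 + 691·317 = 219514.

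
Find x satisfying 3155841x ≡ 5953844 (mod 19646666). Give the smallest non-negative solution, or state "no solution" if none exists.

494250

First find gcd(3155841, 19646666):
19646666 = 6·3155841 + 711620
3155841 = 4·711620 + 309361
711620 = 2·309361 + 92898
309361 = 3·92898 + 30667
92898 = 3·30667 + 897
30667 = 34·897 + 169
897 = 5·169 + 52
169 = 3·52 + 13
52 = 4·13 + 0
gcd = 13 and 13 | 5953844, so solutions exist. Divide through by 13: 242757x ≡ 457988 (mod 1511282).
Now find 242757⁻¹ mod 1511282:
1511282 = 6*242757 + 54740
242757 = 4*54740 + 23797
54740 = 2*23797 + 7146
23797 = 3*7146 + 2359
7146 = 3*2359 + 69
2359 = 34*69 + 13
69 = 5*13 + 4
13 = 3*4 + 1
4 = 4*1 + 0
Back-substitute:
1 = 13 − 3·4
1 = −3·69 + 16·13
1 = 16·2359 − 547·69
1 = −547·7146 + 1657·2359
1 = 1657·23797 − 5518·7146
1 = −5518·54740 + 12693·23797
1 = 12693·242757 − 56290·54740
1 = −56290·1511282 + 350433·242757
So 242757⁻¹ ≡ 350433 (mod 1511282).
Then x ≡ 350433·457988 ≡ 494250 (mod 1511282); the smallest non-negative solution is x = 494250.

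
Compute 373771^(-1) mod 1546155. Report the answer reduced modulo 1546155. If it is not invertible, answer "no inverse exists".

Run Euclid on (1546155, 373771):
1546155 = 4×373771 + 51071
373771 = 7×51071 + 16274
51071 = 3×16274 + 2249
16274 = 7×2249 + 531
2249 = 4×531 + 125
531 = 4×125 + 31
125 = 4×31 + 1
31 = 31×1 + 0
Since gcd(373771, 1546155) = 1, back-substitute to write 1 as a combination:
1 = 125 − 4·31
1 = −4·531 + 17·125
1 = 17·2249 − 72·531
1 = −72·16274 + 521·2249
1 = 521·51071 − 1635·16274
1 = −1635·373771 + 11966·51071
1 = 11966·1546155 − 49499·373771
Hence 373771⁻¹ ≡ -49499 ≡ 1496656 (mod 1546155).

1496656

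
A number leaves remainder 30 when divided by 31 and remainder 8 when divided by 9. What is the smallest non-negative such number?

278

Write x = 30 + 31·k. Then 31·k ≡ 8 − 30 ≡ 5 (mod 9).
Need 31⁻¹ mod 9. Extended Euclid on (9, 4):
9 = 2·4 + 1
4 = 4·1 + 0
Back-substitute:
1 = 9 − 2·4
31⁻¹ ≡ 7 (mod 9), so k ≡ 7·5 ≡ 8 (mod 9).
x = 30 + 31·8 = 278.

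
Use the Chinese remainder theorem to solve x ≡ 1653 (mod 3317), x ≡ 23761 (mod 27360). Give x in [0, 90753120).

Write x = 1653 + 3317·k. Then 3317·k ≡ 23761 − 1653 ≡ 22108 (mod 27360).
Need 3317⁻¹ mod 27360. Extended Euclid on (27360, 3317):
27360 = 8·3317 + 824
3317 = 4·824 + 21
824 = 39·21 + 5
21 = 4·5 + 1
5 = 5·1 + 0
Back-substitute:
1 = 21 − 4·5
1 = −4·824 + 157·21
1 = 157·3317 − 632·824
1 = −632·27360 + 5213·3317
3317⁻¹ ≡ 5213 (mod 27360), so k ≡ 5213·22108 ≡ 8684 (mod 27360).
x = 1653 + 3317·8684 = 28806481.

28806481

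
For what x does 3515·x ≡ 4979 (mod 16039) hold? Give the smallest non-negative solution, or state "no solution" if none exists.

First find gcd(3515, 16039):
16039 = 4×3515 + 1979
3515 = 1×1979 + 1536
1979 = 1×1536 + 443
1536 = 3×443 + 207
443 = 2×207 + 29
207 = 7×29 + 4
29 = 7×4 + 1
4 = 4×1 + 0
gcd = 1, so a unique solution mod 16039 exists.
Back-substitute for the Bézout coefficients:
1 = 29 − 7·4
1 = −7·207 + 50·29
1 = 50·443 − 107·207
1 = −107·1536 + 371·443
1 = 371·1979 − 478·1536
1 = −478·3515 + 849·1979
1 = 849·16039 − 3874·3515
So 3515·(-3874) ≡ 1 (mod 16039), giving 3515⁻¹ ≡ 12165.
x ≡ 3515⁻¹·4979 ≡ 12165·4979 ≡ 6271 (mod 16039).

6271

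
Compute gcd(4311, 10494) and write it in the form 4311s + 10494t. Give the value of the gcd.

9

Repeated division:
10494 = 2·4311 + 1872
4311 = 2·1872 + 567
1872 = 3·567 + 171
567 = 3·171 + 54
171 = 3·54 + 9
54 = 6·9 + 0
gcd(4311, 10494) = 9.
Back-substituting:
9 = 171 − 3·54
9 = −3·567 + 10·171
9 = 10·1872 − 33·567
9 = −33·4311 + 76·1872
9 = 76·10494 − 185·4311
So 9 = (76)·10494 + (-185)·4311.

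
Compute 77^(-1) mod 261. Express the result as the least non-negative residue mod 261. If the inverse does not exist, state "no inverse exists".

200

Apply the Euclidean algorithm to 261 and 77:
261 = 3×77 + 30
77 = 2×30 + 17
30 = 1×17 + 13
17 = 1×13 + 4
13 = 3×4 + 1
4 = 4×1 + 0
The gcd is 1. Working backward:
1 = 13 − 3·4
1 = −3·17 + 4·13
1 = 4·30 − 7·17
1 = −7·77 + 18·30
1 = 18·261 − 61·77
So 77·(-61) ≡ 1 (mod 261), and -61 ≡ 200 (mod 261).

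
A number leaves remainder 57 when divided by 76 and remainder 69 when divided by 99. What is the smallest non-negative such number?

1653

Write x = 57 + 76·k. Then 76·k ≡ 69 − 57 ≡ 12 (mod 99).
Need 76⁻¹ mod 99. Extended Euclid on (99, 76):
99 = 1×76 + 23
76 = 3×23 + 7
23 = 3×7 + 2
7 = 3×2 + 1
2 = 2×1 + 0
Back-substitute:
1 = 7 − 3·2
1 = −3·23 + 10·7
1 = 10·76 − 33·23
1 = −33·99 + 43·76
76⁻¹ ≡ 43 (mod 99), so k ≡ 43·12 ≡ 21 (mod 99).
x = 57 + 76·21 = 1653.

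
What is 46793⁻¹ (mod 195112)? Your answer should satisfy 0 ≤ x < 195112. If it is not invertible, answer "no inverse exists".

Apply the Euclidean algorithm to 195112 and 46793:
195112 = 4*46793 + 7940
46793 = 5*7940 + 7093
7940 = 1*7093 + 847
7093 = 8*847 + 317
847 = 2*317 + 213
317 = 1*213 + 104
213 = 2*104 + 5
104 = 20*5 + 4
5 = 1*4 + 1
4 = 4*1 + 0
The gcd is 1. Working backward:
1 = 5 − 4
1 = −104 + 21·5
1 = 21·213 − 43·104
1 = −43·317 + 64·213
1 = 64·847 − 171·317
1 = −171·7093 + 1432·847
1 = 1432·7940 − 1603·7093
1 = −1603·46793 + 9447·7940
1 = 9447·195112 − 39391·46793
Hence 46793⁻¹ ≡ -39391 ≡ 155721 (mod 195112).

155721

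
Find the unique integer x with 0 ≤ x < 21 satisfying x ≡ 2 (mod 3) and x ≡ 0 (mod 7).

14

Write x = 2 + 3·k. Then 3·k ≡ 0 − 2 ≡ 5 (mod 7).
Need 3⁻¹ mod 7. Extended Euclid on (7, 3):
7 = 2*3 + 1
3 = 3*1 + 0
Back-substitute:
1 = 7 − 2·3
3⁻¹ ≡ 5 (mod 7), so k ≡ 5·5 ≡ 4 (mod 7).
x = 2 + 3·4 = 14.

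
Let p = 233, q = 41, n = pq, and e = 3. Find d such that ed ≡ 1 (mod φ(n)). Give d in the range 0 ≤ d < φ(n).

6187

φ(n) = (p−1)(q−1) = 232·40 = 9280.
Need d with 3·d ≡ 1 (mod 9280). Apply the extended Euclidean algorithm:
9280 = 3093*3 + 1
3 = 3*1 + 0
Back-substitute:
1 = 9280 − 3093·3
So 3·(-3093) ≡ 1 (mod 9280), hence d ≡ -3093 ≡ 6187 (mod 9280).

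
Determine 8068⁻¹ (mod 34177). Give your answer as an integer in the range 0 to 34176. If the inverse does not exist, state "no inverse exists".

8468

Run Euclid on (34177, 8068):
34177 = 4·8068 + 1905
8068 = 4·1905 + 448
1905 = 4·448 + 113
448 = 3·113 + 109
113 = 1·109 + 4
109 = 27·4 + 1
4 = 4·1 + 0
Since gcd(8068, 34177) = 1, back-substitute to write 1 as a combination:
1 = 109 − 27·4
1 = −27·113 + 28·109
1 = 28·448 − 111·113
1 = −111·1905 + 472·448
1 = 472·8068 − 1999·1905
1 = −1999·34177 + 8468·8068
So 8068·8468 ≡ 1 (mod 34177).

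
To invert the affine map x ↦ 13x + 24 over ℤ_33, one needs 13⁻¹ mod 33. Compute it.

Extended Euclidean algorithm:
33 = 2·13 + 7
13 = 1·7 + 6
7 = 1·6 + 1
6 = 6·1 + 0
Since gcd(13, 33) = 1, back-substitute to write 1 as a combination:
1 = 7 − 6
1 = −13 + 2·7
1 = 2·33 − 5·13
Thus 13·(-5) ≡ 1 (mod 33); reducing, -5 mod 33 = 28.

28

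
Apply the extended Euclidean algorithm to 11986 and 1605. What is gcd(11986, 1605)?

1

Apply Euclid's algorithm to 11986 and 1605:
11986 = 7×1605 + 751
1605 = 2×751 + 103
751 = 7×103 + 30
103 = 3×30 + 13
30 = 2×13 + 4
13 = 3×4 + 1
4 = 4×1 + 0
gcd(11986, 1605) = 1.
Express as a combination:
1 = 13 − 3·4
1 = −3·30 + 7·13
1 = 7·103 − 24·30
1 = −24·751 + 175·103
1 = 175·1605 − 374·751
1 = −374·11986 + 2793·1605
So 1 = (-374)·11986 + (2793)·1605.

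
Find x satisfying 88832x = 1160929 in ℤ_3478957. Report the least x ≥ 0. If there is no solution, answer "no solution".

1618986

First find gcd(88832, 3478957):
3478957 = 39×88832 + 14509
88832 = 6×14509 + 1778
14509 = 8×1778 + 285
1778 = 6×285 + 68
285 = 4×68 + 13
68 = 5×13 + 3
13 = 4×3 + 1
3 = 3×1 + 0
gcd = 1, so a unique solution mod 3478957 exists.
Back-substitute for the Bézout coefficients:
1 = 13 − 4·3
1 = −4·68 + 21·13
1 = 21·285 − 88·68
1 = −88·1778 + 549·285
1 = 549·14509 − 4480·1778
1 = −4480·88832 + 27429·14509
1 = 27429·3478957 − 1074211·88832
So 88832·(-1074211) ≡ 1 (mod 3478957), giving 88832⁻¹ ≡ 2404746.
x ≡ 88832⁻¹·1160929 ≡ 2404746·1160929 ≡ 1618986 (mod 3478957).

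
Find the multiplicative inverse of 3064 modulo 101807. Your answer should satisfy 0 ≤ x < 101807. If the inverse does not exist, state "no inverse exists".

57715

Apply the Euclidean algorithm to 101807 and 3064:
101807 = 33·3064 + 695
3064 = 4·695 + 284
695 = 2·284 + 127
284 = 2·127 + 30
127 = 4·30 + 7
30 = 4·7 + 2
7 = 3·2 + 1
2 = 2·1 + 0
gcd = 1, so the inverse exists. Back-substitute:
1 = 7 − 3·2
1 = −3·30 + 13·7
1 = 13·127 − 55·30
1 = −55·284 + 123·127
1 = 123·695 − 301·284
1 = −301·3064 + 1327·695
1 = 1327·101807 − 44092·3064
Thus 3064·(-44092) ≡ 1 (mod 101807); reducing, -44092 mod 101807 = 57715.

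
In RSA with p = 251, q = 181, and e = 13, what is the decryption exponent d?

38077

φ(n) = (p−1)(q−1) = 250·180 = 45000.
Need d with 13·d ≡ 1 (mod 45000). Apply the extended Euclidean algorithm:
45000 = 3461×13 + 7
13 = 1×7 + 6
7 = 1×6 + 1
6 = 6×1 + 0
Back-substitute:
1 = 7 − 6
1 = −13 + 2·7
1 = 2·45000 − 6923·13
So 13·(-6923) ≡ 1 (mod 45000), hence d ≡ -6923 ≡ 38077 (mod 45000).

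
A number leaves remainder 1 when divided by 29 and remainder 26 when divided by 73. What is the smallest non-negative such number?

Write x = 1 + 29·k. Then 29·k ≡ 26 − 1 ≡ 25 (mod 73).
Need 29⁻¹ mod 73. Extended Euclid on (73, 29):
73 = 2×29 + 15
29 = 1×15 + 14
15 = 1×14 + 1
14 = 14×1 + 0
Back-substitute:
1 = 15 − 14
1 = −29 + 2·15
1 = 2·73 − 5·29
29⁻¹ ≡ 68 (mod 73), so k ≡ 68·25 ≡ 21 (mod 73).
x = 1 + 29·21 = 610.

610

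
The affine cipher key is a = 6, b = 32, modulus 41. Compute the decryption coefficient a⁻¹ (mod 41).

7

Extended Euclidean algorithm:
41 = 6·6 + 5
6 = 1·5 + 1
5 = 5·1 + 0
The gcd is 1. Working backward:
1 = 6 − 5
1 = −41 + 7·6
So 6·7 ≡ 1 (mod 41).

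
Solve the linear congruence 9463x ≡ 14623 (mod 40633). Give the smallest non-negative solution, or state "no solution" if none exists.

33438

First find gcd(9463, 40633):
40633 = 4*9463 + 2781
9463 = 3*2781 + 1120
2781 = 2*1120 + 541
1120 = 2*541 + 38
541 = 14*38 + 9
38 = 4*9 + 2
9 = 4*2 + 1
2 = 2*1 + 0
gcd = 1, so a unique solution mod 40633 exists.
Back-substitute for the Bézout coefficients:
1 = 9 − 4·2
1 = −4·38 + 17·9
1 = 17·541 − 242·38
1 = −242·1120 + 501·541
1 = 501·2781 − 1244·1120
1 = −1244·9463 + 4233·2781
1 = 4233·40633 − 18176·9463
So 9463·(-18176) ≡ 1 (mod 40633), giving 9463⁻¹ ≡ 22457.
x ≡ 9463⁻¹·14623 ≡ 22457·14623 ≡ 33438 (mod 40633).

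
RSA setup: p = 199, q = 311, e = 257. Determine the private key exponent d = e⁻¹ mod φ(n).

1433

φ(n) = (p−1)(q−1) = 198·310 = 61380.
Need d with 257·d ≡ 1 (mod 61380). Apply the extended Euclidean algorithm:
61380 = 238·257 + 214
257 = 1·214 + 43
214 = 4·43 + 42
43 = 1·42 + 1
42 = 42·1 + 0
Back-substitute:
1 = 43 − 42
1 = −214 + 5·43
1 = 5·257 − 6·214
1 = −6·61380 + 1433·257
So 257·1433 ≡ 1 (mod 61380), hence d = 1433.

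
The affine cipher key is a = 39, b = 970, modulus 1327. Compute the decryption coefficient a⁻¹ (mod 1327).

Apply the Euclidean algorithm to 1327 and 39:
1327 = 34*39 + 1
39 = 39*1 + 0
gcd = 1, so the inverse exists. Back-substitute:
1 = 1327 − 34·39
Hence 39⁻¹ ≡ -34 ≡ 1293 (mod 1327).

1293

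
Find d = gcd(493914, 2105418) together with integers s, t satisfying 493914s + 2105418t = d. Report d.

6

Apply Euclid's algorithm to 2105418 and 493914:
2105418 = 4*493914 + 129762
493914 = 3*129762 + 104628
129762 = 1*104628 + 25134
104628 = 4*25134 + 4092
25134 = 6*4092 + 582
4092 = 7*582 + 18
582 = 32*18 + 6
18 = 3*6 + 0
gcd(493914, 2105418) = 6.
Working backward:
6 = 582 − 32·18
6 = −32·4092 + 225·582
6 = 225·25134 − 1382·4092
6 = −1382·104628 + 5753·25134
6 = 5753·129762 − 7135·104628
6 = −7135·493914 + 27158·129762
6 = 27158·2105418 − 115767·493914
So 6 = (27158)·2105418 + (-115767)·493914.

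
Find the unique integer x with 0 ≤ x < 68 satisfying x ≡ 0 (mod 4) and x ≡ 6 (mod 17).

Write x = 0 + 4·k. Then 4·k ≡ 6 − 0 ≡ 6 (mod 17).
Need 4⁻¹ mod 17. Extended Euclid on (17, 4):
17 = 4×4 + 1
4 = 4×1 + 0
Back-substitute:
1 = 17 − 4·4
4⁻¹ ≡ 13 (mod 17), so k ≡ 13·6 ≡ 10 (mod 17).
x = 0 + 4·10 = 40.

40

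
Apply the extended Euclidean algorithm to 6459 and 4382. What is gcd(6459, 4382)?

1

Apply Euclid's algorithm to 6459 and 4382:
6459 = 1·4382 + 2077
4382 = 2·2077 + 228
2077 = 9·228 + 25
228 = 9·25 + 3
25 = 8·3 + 1
3 = 3·1 + 0
gcd(6459, 4382) = 1.
Express as a combination:
1 = 25 − 8·3
1 = −8·228 + 73·25
1 = 73·2077 − 665·228
1 = −665·4382 + 1403·2077
1 = 1403·6459 − 2068·4382
So 1 = (1403)·6459 + (-2068)·4382.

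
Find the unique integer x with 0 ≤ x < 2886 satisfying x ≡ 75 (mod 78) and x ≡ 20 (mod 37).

1167

Write x = 75 + 78·k. Then 78·k ≡ 20 − 75 ≡ 19 (mod 37).
Need 78⁻¹ mod 37. Extended Euclid on (37, 4):
37 = 9×4 + 1
4 = 4×1 + 0
Back-substitute:
1 = 37 − 9·4
78⁻¹ ≡ 28 (mod 37), so k ≡ 28·19 ≡ 14 (mod 37).
x = 75 + 78·14 = 1167.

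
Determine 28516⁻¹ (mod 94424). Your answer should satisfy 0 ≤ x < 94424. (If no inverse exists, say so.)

Euclidean algorithm on 94424, 28516:
94424 = 3·28516 + 8876
28516 = 3·8876 + 1888
8876 = 4·1888 + 1324
1888 = 1·1324 + 564
1324 = 2·564 + 196
564 = 2·196 + 172
196 = 1·172 + 24
172 = 7·24 + 4
24 = 6·4 + 0
The gcd is 4, not 1, hence no inverse exists.

no inverse exists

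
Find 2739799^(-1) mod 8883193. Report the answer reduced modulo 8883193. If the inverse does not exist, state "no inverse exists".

Run Euclid on (8883193, 2739799):
8883193 = 3×2739799 + 663796
2739799 = 4×663796 + 84615
663796 = 7×84615 + 71491
84615 = 1×71491 + 13124
71491 = 5×13124 + 5871
13124 = 2×5871 + 1382
5871 = 4×1382 + 343
1382 = 4×343 + 10
343 = 34×10 + 3
10 = 3×3 + 1
3 = 3×1 + 0
gcd = 1, so the inverse exists. Back-substitute:
1 = 10 − 3·3
1 = −3·343 + 103·10
1 = 103·1382 − 415·343
1 = −415·5871 + 1763·1382
1 = 1763·13124 − 3941·5871
1 = −3941·71491 + 21468·13124
1 = 21468·84615 − 25409·71491
1 = −25409·663796 + 199331·84615
1 = 199331·2739799 − 822733·663796
1 = −822733·8883193 + 2667530·2739799
So 2739799·2667530 ≡ 1 (mod 8883193).

2667530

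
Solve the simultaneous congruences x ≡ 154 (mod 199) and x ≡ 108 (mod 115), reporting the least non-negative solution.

9308

Write x = 154 + 199·k. Then 199·k ≡ 108 − 154 ≡ 69 (mod 115).
Need 199⁻¹ mod 115. Extended Euclid on (115, 84):
115 = 1×84 + 31
84 = 2×31 + 22
31 = 1×22 + 9
22 = 2×9 + 4
9 = 2×4 + 1
4 = 4×1 + 0
Back-substitute:
1 = 9 − 2·4
1 = −2·22 + 5·9
1 = 5·31 − 7·22
1 = −7·84 + 19·31
1 = 19·115 − 26·84
199⁻¹ ≡ 89 (mod 115), so k ≡ 89·69 ≡ 46 (mod 115).
x = 154 + 199·46 = 9308.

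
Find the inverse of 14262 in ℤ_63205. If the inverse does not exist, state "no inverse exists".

Extended Euclidean algorithm:
63205 = 4×14262 + 6157
14262 = 2×6157 + 1948
6157 = 3×1948 + 313
1948 = 6×313 + 70
313 = 4×70 + 33
70 = 2×33 + 4
33 = 8×4 + 1
4 = 4×1 + 0
The gcd is 1. Working backward:
1 = 33 − 8·4
1 = −8·70 + 17·33
1 = 17·313 − 76·70
1 = −76·1948 + 473·313
1 = 473·6157 − 1495·1948
1 = −1495·14262 + 3463·6157
1 = 3463·63205 − 15347·14262
Hence 14262⁻¹ ≡ -15347 ≡ 47858 (mod 63205).

47858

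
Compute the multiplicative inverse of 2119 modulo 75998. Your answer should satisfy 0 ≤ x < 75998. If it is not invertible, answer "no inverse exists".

no inverse exists

Euclidean algorithm on 75998, 2119:
75998 = 35·2119 + 1833
2119 = 1·1833 + 286
1833 = 6·286 + 117
286 = 2·117 + 52
117 = 2·52 + 13
52 = 4·13 + 0
Since gcd = 13 > 1, 2119 is not a unit mod 75998.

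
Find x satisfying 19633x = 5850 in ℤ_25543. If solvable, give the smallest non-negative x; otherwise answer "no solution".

12965

First find gcd(19633, 25543):
25543 = 1*19633 + 5910
19633 = 3*5910 + 1903
5910 = 3*1903 + 201
1903 = 9*201 + 94
201 = 2*94 + 13
94 = 7*13 + 3
13 = 4*3 + 1
3 = 3*1 + 0
gcd = 1, so a unique solution mod 25543 exists.
Back-substitute for the Bézout coefficients:
1 = 13 − 4·3
1 = −4·94 + 29·13
1 = 29·201 − 62·94
1 = −62·1903 + 587·201
1 = 587·5910 − 1823·1903
1 = −1823·19633 + 6056·5910
1 = 6056·25543 − 7879·19633
So 19633·(-7879) ≡ 1 (mod 25543), giving 19633⁻¹ ≡ 17664.
x ≡ 19633⁻¹·5850 ≡ 17664·5850 ≡ 12965 (mod 25543).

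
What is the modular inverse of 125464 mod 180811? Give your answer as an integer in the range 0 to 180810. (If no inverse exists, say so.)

25671

gcd(180811, 125464) by repeated division:
180811 = 1*125464 + 55347
125464 = 2*55347 + 14770
55347 = 3*14770 + 11037
14770 = 1*11037 + 3733
11037 = 2*3733 + 3571
3733 = 1*3571 + 162
3571 = 22*162 + 7
162 = 23*7 + 1
7 = 7*1 + 0
Since gcd(125464, 180811) = 1, back-substitute to write 1 as a combination:
1 = 162 − 23·7
1 = −23·3571 + 507·162
1 = 507·3733 − 530·3571
1 = −530·11037 + 1567·3733
1 = 1567·14770 − 2097·11037
1 = −2097·55347 + 7858·14770
1 = 7858·125464 − 17813·55347
1 = −17813·180811 + 25671·125464
So 125464·25671 ≡ 1 (mod 180811).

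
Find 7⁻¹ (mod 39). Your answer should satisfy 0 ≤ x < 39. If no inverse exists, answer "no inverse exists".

Run Euclid on (39, 7):
39 = 5×7 + 4
7 = 1×4 + 3
4 = 1×3 + 1
3 = 3×1 + 0
gcd = 1, so the inverse exists. Back-substitute:
1 = 4 − 3
1 = −7 + 2·4
1 = 2·39 − 11·7
Thus 7·(-11) ≡ 1 (mod 39); reducing, -11 mod 39 = 28.

28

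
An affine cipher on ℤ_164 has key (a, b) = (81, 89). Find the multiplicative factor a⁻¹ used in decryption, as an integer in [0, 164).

Apply the Euclidean algorithm to 164 and 81:
164 = 2*81 + 2
81 = 40*2 + 1
2 = 2*1 + 0
The gcd is 1. Working backward:
1 = 81 − 40·2
1 = −40·164 + 81·81
So 81·81 ≡ 1 (mod 164).

81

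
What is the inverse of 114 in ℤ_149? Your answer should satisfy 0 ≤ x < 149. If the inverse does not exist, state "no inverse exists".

17

Extended Euclidean algorithm:
149 = 1·114 + 35
114 = 3·35 + 9
35 = 3·9 + 8
9 = 1·8 + 1
8 = 8·1 + 0
The gcd is 1. Working backward:
1 = 9 − 8
1 = −35 + 4·9
1 = 4·114 − 13·35
1 = −13·149 + 17·114
So 114·17 ≡ 1 (mod 149).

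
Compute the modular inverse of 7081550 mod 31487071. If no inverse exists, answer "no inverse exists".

Compute gcd(7081550, 31487071):
31487071 = 4·7081550 + 3160871
7081550 = 2·3160871 + 759808
3160871 = 4·759808 + 121639
759808 = 6·121639 + 29974
121639 = 4·29974 + 1743
29974 = 17·1743 + 343
1743 = 5·343 + 28
343 = 12·28 + 7
28 = 4·7 + 0
The gcd is 7, not 1, hence no inverse exists.

no inverse exists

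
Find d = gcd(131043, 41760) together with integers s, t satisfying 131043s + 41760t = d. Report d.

Repeated division:
131043 = 3·41760 + 5763
41760 = 7·5763 + 1419
5763 = 4·1419 + 87
1419 = 16·87 + 27
87 = 3·27 + 6
27 = 4·6 + 3
6 = 2·3 + 0
gcd(131043, 41760) = 3.
Express as a combination:
3 = 27 − 4·6
3 = −4·87 + 13·27
3 = 13·1419 − 212·87
3 = −212·5763 + 861·1419
3 = 861·41760 − 6239·5763
3 = −6239·131043 + 19578·41760
So 3 = (-6239)·131043 + (19578)·41760.

3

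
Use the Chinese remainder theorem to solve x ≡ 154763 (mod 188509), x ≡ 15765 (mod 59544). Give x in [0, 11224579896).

716865981

Write x = 154763 + 188509·k. Then 188509·k ≡ 15765 − 154763 ≡ 39634 (mod 59544).
Need 188509⁻¹ mod 59544. Extended Euclid on (59544, 9877):
59544 = 6·9877 + 282
9877 = 35·282 + 7
282 = 40·7 + 2
7 = 3·2 + 1
2 = 2·1 + 0
Back-substitute:
1 = 7 − 3·2
1 = −3·282 + 121·7
1 = 121·9877 − 4238·282
1 = −4238·59544 + 25549·9877
188509⁻¹ ≡ 25549 (mod 59544), so k ≡ 25549·39634 ≡ 3802 (mod 59544).
x = 154763 + 188509·3802 = 716865981.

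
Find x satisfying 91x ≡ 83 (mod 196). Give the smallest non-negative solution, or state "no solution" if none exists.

no solution

gcd(91, 196):
196 = 2×91 + 14
91 = 6×14 + 7
14 = 2×7 + 0
gcd = 7, but 7 ∤ 83, so the congruence has no solution.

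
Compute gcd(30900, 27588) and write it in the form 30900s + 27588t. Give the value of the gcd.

Repeated division:
30900 = 1·27588 + 3312
27588 = 8·3312 + 1092
3312 = 3·1092 + 36
1092 = 30·36 + 12
36 = 3·12 + 0
gcd(30900, 27588) = 12.
Express as a combination:
12 = 1092 − 30·36
12 = −30·3312 + 91·1092
12 = 91·27588 − 758·3312
12 = −758·30900 + 849·27588
So 12 = (-758)·30900 + (849)·27588.

12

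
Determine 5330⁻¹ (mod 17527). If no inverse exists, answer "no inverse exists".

14163

Run Euclid on (17527, 5330):
17527 = 3×5330 + 1537
5330 = 3×1537 + 719
1537 = 2×719 + 99
719 = 7×99 + 26
99 = 3×26 + 21
26 = 1×21 + 5
21 = 4×5 + 1
5 = 5×1 + 0
gcd = 1, so the inverse exists. Back-substitute:
1 = 21 − 4·5
1 = −4·26 + 5·21
1 = 5·99 − 19·26
1 = −19·719 + 138·99
1 = 138·1537 − 295·719
1 = −295·5330 + 1023·1537
1 = 1023·17527 − 3364·5330
Thus 5330·(-3364) ≡ 1 (mod 17527); reducing, -3364 mod 17527 = 14163.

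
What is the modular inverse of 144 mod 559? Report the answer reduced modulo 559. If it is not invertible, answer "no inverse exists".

66

Apply the Euclidean algorithm to 559 and 144:
559 = 3×144 + 127
144 = 1×127 + 17
127 = 7×17 + 8
17 = 2×8 + 1
8 = 8×1 + 0
Since gcd(144, 559) = 1, back-substitute to write 1 as a combination:
1 = 17 − 2·8
1 = −2·127 + 15·17
1 = 15·144 − 17·127
1 = −17·559 + 66·144
So 144·66 ≡ 1 (mod 559).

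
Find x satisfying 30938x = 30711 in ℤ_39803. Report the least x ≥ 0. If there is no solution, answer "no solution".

First find gcd(30938, 39803):
39803 = 1*30938 + 8865
30938 = 3*8865 + 4343
8865 = 2*4343 + 179
4343 = 24*179 + 47
179 = 3*47 + 38
47 = 1*38 + 9
38 = 4*9 + 2
9 = 4*2 + 1
2 = 2*1 + 0
gcd = 1, so a unique solution mod 39803 exists.
Back-substitute for the Bézout coefficients:
1 = 9 − 4·2
1 = −4·38 + 17·9
1 = 17·47 − 21·38
1 = −21·179 + 80·47
1 = 80·4343 − 1941·179
1 = −1941·8865 + 3962·4343
1 = 3962·30938 − 13827·8865
1 = −13827·39803 + 17789·30938
So 30938·(17789) ≡ 1 (mod 39803), giving 30938⁻¹ ≡ 17789.
x ≡ 30938⁻¹·30711 ≡ 17789·30711 ≡ 21804 (mod 39803).

21804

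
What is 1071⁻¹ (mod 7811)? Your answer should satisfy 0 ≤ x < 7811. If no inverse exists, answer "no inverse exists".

Run Euclid on (7811, 1071):
7811 = 7×1071 + 314
1071 = 3×314 + 129
314 = 2×129 + 56
129 = 2×56 + 17
56 = 3×17 + 5
17 = 3×5 + 2
5 = 2×2 + 1
2 = 2×1 + 0
gcd = 1, so the inverse exists. Back-substitute:
1 = 5 − 2·2
1 = −2·17 + 7·5
1 = 7·56 − 23·17
1 = −23·129 + 53·56
1 = 53·314 − 129·129
1 = −129·1071 + 440·314
1 = 440·7811 − 3209·1071
Thus 1071·(-3209) ≡ 1 (mod 7811); reducing, -3209 mod 7811 = 4602.

4602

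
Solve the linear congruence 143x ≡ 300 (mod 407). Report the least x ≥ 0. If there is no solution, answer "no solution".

no solution

gcd(143, 407):
407 = 2×143 + 121
143 = 1×121 + 22
121 = 5×22 + 11
22 = 2×11 + 0
gcd = 11, but 11 ∤ 300, so the congruence has no solution.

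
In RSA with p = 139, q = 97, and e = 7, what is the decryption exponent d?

9463

φ(n) = (p−1)(q−1) = 138·96 = 13248.
Need d with 7·d ≡ 1 (mod 13248). Apply the extended Euclidean algorithm:
13248 = 1892·7 + 4
7 = 1·4 + 3
4 = 1·3 + 1
3 = 3·1 + 0
Back-substitute:
1 = 4 − 3
1 = −7 + 2·4
1 = 2·13248 − 3785·7
So 7·(-3785) ≡ 1 (mod 13248), hence d ≡ -3785 ≡ 9463 (mod 13248).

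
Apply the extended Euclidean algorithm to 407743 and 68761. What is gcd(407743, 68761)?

Repeated division:
407743 = 5×68761 + 63938
68761 = 1×63938 + 4823
63938 = 13×4823 + 1239
4823 = 3×1239 + 1106
1239 = 1×1106 + 133
1106 = 8×133 + 42
133 = 3×42 + 7
42 = 6×7 + 0
gcd(407743, 68761) = 7.
Back-substituting:
7 = 133 − 3·42
7 = −3·1106 + 25·133
7 = 25·1239 − 28·1106
7 = −28·4823 + 109·1239
7 = 109·63938 − 1445·4823
7 = −1445·68761 + 1554·63938
7 = 1554·407743 − 9215·68761
So 7 = (1554)·407743 + (-9215)·68761.

7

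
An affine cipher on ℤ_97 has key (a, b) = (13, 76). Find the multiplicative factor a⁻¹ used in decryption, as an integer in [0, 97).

15

Apply the Euclidean algorithm to 97 and 13:
97 = 7×13 + 6
13 = 2×6 + 1
6 = 6×1 + 0
gcd = 1, so the inverse exists. Back-substitute:
1 = 13 − 2·6
1 = −2·97 + 15·13
So 13·15 ≡ 1 (mod 97).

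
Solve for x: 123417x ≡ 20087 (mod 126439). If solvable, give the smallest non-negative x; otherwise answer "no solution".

50661

First find gcd(123417, 126439):
126439 = 1·123417 + 3022
123417 = 40·3022 + 2537
3022 = 1·2537 + 485
2537 = 5·485 + 112
485 = 4·112 + 37
112 = 3·37 + 1
37 = 37·1 + 0
gcd = 1, so a unique solution mod 126439 exists.
Back-substitute for the Bézout coefficients:
1 = 112 − 3·37
1 = −3·485 + 13·112
1 = 13·2537 − 68·485
1 = −68·3022 + 81·2537
1 = 81·123417 − 3308·3022
1 = −3308·126439 + 3389·123417
So 123417·(3389) ≡ 1 (mod 126439), giving 123417⁻¹ ≡ 3389.
x ≡ 123417⁻¹·20087 ≡ 3389·20087 ≡ 50661 (mod 126439).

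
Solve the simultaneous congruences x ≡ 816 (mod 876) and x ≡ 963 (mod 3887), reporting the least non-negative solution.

Write x = 816 + 876·k. Then 876·k ≡ 963 − 816 ≡ 147 (mod 3887).
Need 876⁻¹ mod 3887. Extended Euclid on (3887, 876):
3887 = 4·876 + 383
876 = 2·383 + 110
383 = 3·110 + 53
110 = 2·53 + 4
53 = 13·4 + 1
4 = 4·1 + 0
Back-substitute:
1 = 53 − 13·4
1 = −13·110 + 27·53
1 = 27·383 − 94·110
1 = −94·876 + 215·383
1 = 215·3887 − 954·876
876⁻¹ ≡ 2933 (mod 3887), so k ≡ 2933·147 ≡ 3581 (mod 3887).
x = 816 + 876·3581 = 3137772.

3137772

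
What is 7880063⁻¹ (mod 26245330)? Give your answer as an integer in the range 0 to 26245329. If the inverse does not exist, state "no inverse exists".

Apply the Euclidean algorithm to 26245330 and 7880063:
26245330 = 3×7880063 + 2605141
7880063 = 3×2605141 + 64640
2605141 = 40×64640 + 19541
64640 = 3×19541 + 6017
19541 = 3×6017 + 1490
6017 = 4×1490 + 57
1490 = 26×57 + 8
57 = 7×8 + 1
8 = 8×1 + 0
The gcd is 1. Working backward:
1 = 57 − 7·8
1 = −7·1490 + 183·57
1 = 183·6017 − 739·1490
1 = −739·19541 + 2400·6017
1 = 2400·64640 − 7939·19541
1 = −7939·2605141 + 319960·64640
1 = 319960·7880063 − 967819·2605141
1 = −967819·26245330 + 3223417·7880063
So 7880063·3223417 ≡ 1 (mod 26245330).

3223417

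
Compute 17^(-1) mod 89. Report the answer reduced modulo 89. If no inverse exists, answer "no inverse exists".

Extended Euclidean algorithm:
89 = 5·17 + 4
17 = 4·4 + 1
4 = 4·1 + 0
gcd = 1, so the inverse exists. Back-substitute:
1 = 17 − 4·4
1 = −4·89 + 21·17
So 17·21 ≡ 1 (mod 89).

21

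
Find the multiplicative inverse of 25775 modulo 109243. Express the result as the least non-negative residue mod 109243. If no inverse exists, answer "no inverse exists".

104975

gcd(109243, 25775) by repeated division:
109243 = 4·25775 + 6143
25775 = 4·6143 + 1203
6143 = 5·1203 + 128
1203 = 9·128 + 51
128 = 2·51 + 26
51 = 1·26 + 25
26 = 1·25 + 1
25 = 25·1 + 0
Since gcd(25775, 109243) = 1, back-substitute to write 1 as a combination:
1 = 26 − 25
1 = −51 + 2·26
1 = 2·128 − 5·51
1 = −5·1203 + 47·128
1 = 47·6143 − 240·1203
1 = −240·25775 + 1007·6143
1 = 1007·109243 − 4268·25775
So 25775·(-4268) ≡ 1 (mod 109243), and -4268 ≡ 104975 (mod 109243).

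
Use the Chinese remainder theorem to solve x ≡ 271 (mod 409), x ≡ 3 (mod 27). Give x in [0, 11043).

5997

Write x = 271 + 409·k. Then 409·k ≡ 3 − 271 ≡ 2 (mod 27).
Need 409⁻¹ mod 27. Extended Euclid on (27, 4):
27 = 6×4 + 3
4 = 1×3 + 1
3 = 3×1 + 0
Back-substitute:
1 = 4 − 3
1 = −27 + 7·4
409⁻¹ ≡ 7 (mod 27), so k ≡ 7·2 ≡ 14 (mod 27).
x = 271 + 409·14 = 5997.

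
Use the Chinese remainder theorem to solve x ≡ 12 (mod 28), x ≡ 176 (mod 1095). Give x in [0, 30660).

22076

Write x = 12 + 28·k. Then 28·k ≡ 176 − 12 ≡ 164 (mod 1095).
Need 28⁻¹ mod 1095. Extended Euclid on (1095, 28):
1095 = 39*28 + 3
28 = 9*3 + 1
3 = 3*1 + 0
Back-substitute:
1 = 28 − 9·3
1 = −9·1095 + 352·28
28⁻¹ ≡ 352 (mod 1095), so k ≡ 352·164 ≡ 788 (mod 1095).
x = 12 + 28·788 = 22076.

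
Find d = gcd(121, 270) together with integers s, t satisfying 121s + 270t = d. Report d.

1

Repeated division:
270 = 2×121 + 28
121 = 4×28 + 9
28 = 3×9 + 1
9 = 9×1 + 0
gcd(121, 270) = 1.
Back-substituting:
1 = 28 − 3·9
1 = −3·121 + 13·28
1 = 13·270 − 29·121
So 1 = (13)·270 + (-29)·121.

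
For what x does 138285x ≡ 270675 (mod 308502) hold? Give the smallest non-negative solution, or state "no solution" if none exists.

First find gcd(138285, 308502):
308502 = 2×138285 + 31932
138285 = 4×31932 + 10557
31932 = 3×10557 + 261
10557 = 40×261 + 117
261 = 2×117 + 27
117 = 4×27 + 9
27 = 3×9 + 0
gcd = 9 and 9 | 270675, so solutions exist. Divide through by 9: 15365x ≡ 30075 (mod 34278).
Now find 15365⁻¹ mod 34278:
34278 = 2×15365 + 3548
15365 = 4×3548 + 1173
3548 = 3×1173 + 29
1173 = 40×29 + 13
29 = 2×13 + 3
13 = 4×3 + 1
3 = 3×1 + 0
Back-substitute:
1 = 13 − 4·3
1 = −4·29 + 9·13
1 = 9·1173 − 364·29
1 = −364·3548 + 1101·1173
1 = 1101·15365 − 4768·3548
1 = −4768·34278 + 10637·15365
So 15365⁻¹ ≡ 10637 (mod 34278).
Then x ≡ 10637·30075 ≡ 25479 (mod 34278); the smallest non-negative solution is x = 25479.

25479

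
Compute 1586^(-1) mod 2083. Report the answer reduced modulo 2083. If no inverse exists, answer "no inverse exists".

Run Euclid on (2083, 1586):
2083 = 1*1586 + 497
1586 = 3*497 + 95
497 = 5*95 + 22
95 = 4*22 + 7
22 = 3*7 + 1
7 = 7*1 + 0
The gcd is 1. Working backward:
1 = 22 − 3·7
1 = −3·95 + 13·22
1 = 13·497 − 68·95
1 = −68·1586 + 217·497
1 = 217·2083 − 285·1586
Hence 1586⁻¹ ≡ -285 ≡ 1798 (mod 2083).

1798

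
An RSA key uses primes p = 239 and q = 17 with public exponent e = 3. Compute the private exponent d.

2539

φ(n) = (p−1)(q−1) = 238·16 = 3808.
Need d with 3·d ≡ 1 (mod 3808). Apply the extended Euclidean algorithm:
3808 = 1269·3 + 1
3 = 3·1 + 0
Back-substitute:
1 = 3808 − 1269·3
So 3·(-1269) ≡ 1 (mod 3808), hence d ≡ -1269 ≡ 2539 (mod 3808).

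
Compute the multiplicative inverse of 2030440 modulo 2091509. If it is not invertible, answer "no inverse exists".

290905

Run Euclid on (2091509, 2030440):
2091509 = 1×2030440 + 61069
2030440 = 33×61069 + 15163
61069 = 4×15163 + 417
15163 = 36×417 + 151
417 = 2×151 + 115
151 = 1×115 + 36
115 = 3×36 + 7
36 = 5×7 + 1
7 = 7×1 + 0
gcd = 1, so the inverse exists. Back-substitute:
1 = 36 − 5·7
1 = −5·115 + 16·36
1 = 16·151 − 21·115
1 = −21·417 + 58·151
1 = 58·15163 − 2109·417
1 = −2109·61069 + 8494·15163
1 = 8494·2030440 − 282411·61069
1 = −282411·2091509 + 290905·2030440
So 2030440·290905 ≡ 1 (mod 2091509).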